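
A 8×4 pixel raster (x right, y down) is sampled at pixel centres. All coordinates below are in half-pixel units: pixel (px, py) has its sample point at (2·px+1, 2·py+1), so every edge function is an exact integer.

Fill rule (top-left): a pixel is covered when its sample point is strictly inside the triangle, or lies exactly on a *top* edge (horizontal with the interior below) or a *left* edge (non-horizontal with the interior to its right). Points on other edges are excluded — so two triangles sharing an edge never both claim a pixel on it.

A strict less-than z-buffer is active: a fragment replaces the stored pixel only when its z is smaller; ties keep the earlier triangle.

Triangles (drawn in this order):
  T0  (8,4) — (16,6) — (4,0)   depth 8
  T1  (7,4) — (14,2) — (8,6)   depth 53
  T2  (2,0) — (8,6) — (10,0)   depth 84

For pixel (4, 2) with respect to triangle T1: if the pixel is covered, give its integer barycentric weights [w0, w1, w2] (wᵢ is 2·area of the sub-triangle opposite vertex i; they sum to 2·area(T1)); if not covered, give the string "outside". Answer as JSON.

T0:
  2·area = 24  (B↔C swapped to make it positive)
  edge (8, 4)→(4, 0): d=(-4,-4) top-left  bias=+0
  edge (4, 0)→(16, 6): d=(12,6) right/bottom  bias=-1
  edge (16, 6)→(8, 4): d=(-8,-2) top-left  bias=+0
    (2,0)@(5, 1): e=[0,6,18] → #  [on edge]
    (3,0)@(7, 1): e=[8,-6,22] → ·
    (2,1)@(5, 3): e=[-8,30,2] → ·
    (3,1)@(7, 3): e=[0,18,6] → #  [on edge]
    (4,1)@(9, 3): e=[8,6,10] → #
    (5,1)@(11, 3): e=[16,-6,14] → ·
    (3,2)@(7, 5): e=[-8,42,-10] → ·
    (4,2)@(9, 5): e=[0,30,-6] → ·  [on edge]
    (6,2)@(13, 5): e=[16,6,2] → #
    (7,2)@(15, 5): e=[24,-6,6] → ·
    (5,3)@(11, 7): e=[0,42,-18] → ·  [on edge]
    (6,3)@(13, 7): e=[8,30,-14] → ·
  covered (4 px):
    · · # · · · · ·
    · · · # # · · ·
    · · · · · · # ·
    · · · · · · · ·
T1:
  2·area = 16
  edge (7, 4)→(14, 2): d=(7,-2) top-left  bias=+0
  edge (14, 2)→(8, 6): d=(-6,4) right/bottom  bias=-1
  edge (8, 6)→(7, 4): d=(-1,-2) top-left  bias=+0
    (5,1)@(11, 3): e=[1,6,9] → #
    (6,1)@(13, 3): e=[5,-2,13] → ·
    (4,2)@(9, 5): e=[11,2,3] → #
    (5,2)@(11, 5): e=[15,-6,7] → ·
    (4,3)@(9, 7): e=[25,-10,1] → ·
  covered (2 px):
    · · · · · · · ·
    · · · · · # · ·
    · · · · # · · ·
    · · · · · · · ·
T2:
  2·area = 48  (B↔C swapped to make it positive)
  edge (2, 0)→(10, 0): d=(8,0) top-left  bias=+0
  edge (10, 0)→(8, 6): d=(-2,6) right/bottom  bias=-1
  edge (8, 6)→(2, 0): d=(-6,-6) top-left  bias=+0
    (1,0)@(3, 1): e=[8,40,0] → #  [on edge]
    (2,0)@(5, 1): e=[8,28,12] → #
    (3,0)@(7, 1): e=[8,16,24] → #
    (4,0)@(9, 1): e=[8,4,36] → #
    (5,0)@(11, 1): e=[8,-8,48] → ·
    (1,1)@(3, 3): e=[24,36,-12] → ·
    (2,1)@(5, 3): e=[24,24,0] → #  [on edge]
    (4,1)@(9, 3): e=[24,0,24] → ·  [on edge]
    (2,2)@(5, 5): e=[40,20,-12] → ·
    (3,2)@(7, 5): e=[40,8,0] → #  [on edge]
    (4,2)@(9, 5): e=[40,-4,12] → ·
    (3,3)@(7, 7): e=[56,4,-12] → ·
    (4,3)@(9, 7): e=[56,-8,0] → ·  [on edge]
  covered (7 px):
    · # # # # · · ·
    · · # # · · · ·
    · · · # · · · ·
    · · · · · · · ·

Answer: [2,3,11]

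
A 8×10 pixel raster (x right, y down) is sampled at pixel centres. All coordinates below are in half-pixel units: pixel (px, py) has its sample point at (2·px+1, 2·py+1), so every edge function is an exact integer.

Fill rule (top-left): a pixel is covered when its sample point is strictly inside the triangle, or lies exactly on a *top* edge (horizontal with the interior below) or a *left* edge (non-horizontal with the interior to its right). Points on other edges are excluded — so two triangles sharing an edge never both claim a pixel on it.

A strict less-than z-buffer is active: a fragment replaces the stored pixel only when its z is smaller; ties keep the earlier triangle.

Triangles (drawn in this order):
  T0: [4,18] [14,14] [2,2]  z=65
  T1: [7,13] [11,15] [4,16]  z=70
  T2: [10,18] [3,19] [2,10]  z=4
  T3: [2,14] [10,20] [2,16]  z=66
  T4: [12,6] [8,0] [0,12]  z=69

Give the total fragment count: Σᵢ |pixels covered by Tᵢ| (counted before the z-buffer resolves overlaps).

T0:
  2·area = 168  (B↔C swapped to make it positive)
  edge (4, 18)→(2, 2): d=(-2,-16) top-left  bias=+0
  edge (2, 2)→(14, 14): d=(12,12) right/bottom  bias=-1
  edge (14, 14)→(4, 18): d=(-10,4) right/bottom  bias=-1
    (0,0)@(1, 1): e=[-14,0,182] → ·  [on edge]
    (1,1)@(3, 3): e=[14,0,154] → ·  [on edge]
    (1,2)@(3, 5): e=[10,24,134] → #
    (2,2)@(5, 5): e=[42,0,126] → ·  [on edge]
    (1,3)@(3, 7): e=[6,48,114] → #
    (2,3)@(5, 7): e=[38,24,106] → #
    (3,3)@(7, 7): e=[70,0,98] → ·  [on edge]
    (1,4)@(3, 9): e=[2,72,94] → #
    (3,4)@(7, 9): e=[66,24,78] → #
    (4,4)@(9, 9): e=[98,0,70] → ·  [on edge]
    (1,5)@(3, 11): e=[-2,96,74] → ·
    (2,5)@(5, 11): e=[30,72,66] → #
    (5,5)@(11, 11): e=[126,0,42] → ·  [on edge]
    (6,6)@(13, 13): e=[154,0,14] → ·  [on edge]
    (7,7)@(15, 15): e=[182,0,-14] → ·  [on edge]
  covered (18 px):
    · · · · · · · ·
    · · · · · · · ·
    · # · · · · · ·
    · # # · · · · ·
    · # # # · · · ·
    · · # # # · · ·
    · · # # # # · ·
    · · # # # # · ·
    · · # · · · · ·
    · · · · · · · ·
T1:
  2·area = 18
  edge (7, 13)→(11, 15): d=(4,2) right/bottom  bias=-1
  edge (11, 15)→(4, 16): d=(-7,1) right/bottom  bias=-1
  edge (4, 16)→(7, 13): d=(3,-3) top-left  bias=+0
    (7,2)@(15, 5): e=[-48,66,0] → ·  [on edge]
    (6,3)@(13, 7): e=[-36,54,0] → ·  [on edge]
    (5,4)@(11, 9): e=[-24,42,0] → ·  [on edge]
    (1,5)@(3, 11): e=[0,36,-18] → ·  [on edge]
    (4,5)@(9, 11): e=[-12,30,0] → ·  [on edge]
    (3,6)@(7, 13): e=[0,18,0] → ·  [on edge]
    (2,7)@(5, 15): e=[12,6,0] → #  [on edge]
    (3,7)@(7, 15): e=[8,4,6] → #
    (4,7)@(9, 15): e=[4,2,12] → #
    (5,7)@(11, 15): e=[0,0,18] → ·  [on edge]
    (1,8)@(3, 17): e=[24,-6,0] → ·  [on edge]
    (2,8)@(5, 17): e=[20,-8,6] → ·
    (7,8)@(15, 17): e=[0,-18,36] → ·  [on edge]
    (0,9)@(1, 19): e=[36,-18,0] → ·  [on edge]
  covered (3 px):
    · · · · · · · ·
    · · · · · · · ·
    · · · · · · · ·
    · · · · · · · ·
    · · · · · · · ·
    · · · · · · · ·
    · · · · · · · ·
    · · # # # · · ·
    · · · · · · · ·
    · · · · · · · ·
T2:
  2·area = 64
  edge (10, 18)→(3, 19): d=(-7,1) right/bottom  bias=-1
  edge (3, 19)→(2, 10): d=(-1,-9) top-left  bias=+0
  edge (2, 10)→(10, 18): d=(8,8) right/bottom  bias=-1
    (0,0)@(1, 1): e=[128,0,-64] → ·  [on edge]
    (0,4)@(1, 9): e=[72,-8,0] → ·  [on edge]
    (1,5)@(3, 11): e=[56,8,0] → ·  [on edge]
    (1,6)@(3, 13): e=[42,6,16] → #
    (2,6)@(5, 13): e=[40,24,0] → ·  [on edge]
    (1,7)@(3, 15): e=[28,4,32] → #
    (2,7)@(5, 15): e=[26,22,16] → #
    (3,7)@(7, 15): e=[24,40,0] → ·  [on edge]
    (1,8)@(3, 17): e=[14,2,48] → #
    (3,8)@(7, 17): e=[10,38,16] → #
    (4,8)@(9, 17): e=[8,56,0] → ·  [on edge]
    (1,9)@(3, 19): e=[0,0,64] → ·  [on edge]
    (5,9)@(11, 19): e=[-8,72,0] → ·  [on edge]
  covered (6 px):
    · · · · · · · ·
    · · · · · · · ·
    · · · · · · · ·
    · · · · · · · ·
    · · · · · · · ·
    · · · · · · · ·
    · # · · · · · ·
    · # # · · · · ·
    · # # # · · · ·
    · · · · · · · ·
T3:
  2·area = 16
  edge (2, 14)→(10, 20): d=(8,6) right/bottom  bias=-1
  edge (10, 20)→(2, 16): d=(-8,-4) top-left  bias=+0
  edge (2, 16)→(2, 14): d=(0,-2) top-left  bias=+0
    (1,7)@(3, 15): e=[2,12,2] → #
    (2,7)@(5, 15): e=[-10,20,6] → ·
    (1,8)@(3, 17): e=[18,-4,2] → ·
    (2,8)@(5, 17): e=[6,4,6] → #
    (3,8)@(7, 17): e=[-6,12,10] → ·
    (2,9)@(5, 19): e=[22,-12,6] → ·
  covered (2 px):
    · · · · · · · ·
    · · · · · · · ·
    · · · · · · · ·
    · · · · · · · ·
    · · · · · · · ·
    · · · · · · · ·
    · · · · · · · ·
    · # · · · · · ·
    · · # · · · · ·
    · · · · · · · ·
T4:
  2·area = 96  (B↔C swapped to make it positive)
  edge (12, 6)→(0, 12): d=(-12,6) right/bottom  bias=-1
  edge (0, 12)→(8, 0): d=(8,-12) top-left  bias=+0
  edge (8, 0)→(12, 6): d=(4,6) right/bottom  bias=-1
    (3,1)@(7, 3): e=[66,12,18] → #
    (4,1)@(9, 3): e=[54,36,6] → #
    (5,1)@(11, 3): e=[42,60,-6] → ·
    (2,2)@(5, 5): e=[54,4,38] → #
    (5,2)@(11, 5): e=[18,76,2] → #
    (6,2)@(13, 5): e=[6,100,-10] → ·
    (2,3)@(5, 7): e=[30,20,46] → #
    (5,3)@(11, 7): e=[-6,92,10] → ·
    (1,4)@(3, 9): e=[18,12,66] → #
    (3,4)@(7, 9): e=[-6,60,42] → ·
    (4,4)@(9, 9): e=[-18,84,30] → ·
    (0,5)@(1, 11): e=[6,4,86] → #
  covered (12 px):
    · · · · · · · ·
    · · · # # · · ·
    · · # # # # · ·
    · · # # # · · ·
    · # # · · · · ·
    # · · · · · · ·
    · · · · · · · ·
    · · · · · · · ·
    · · · · · · · ·
    · · · · · · · ·

Result: 41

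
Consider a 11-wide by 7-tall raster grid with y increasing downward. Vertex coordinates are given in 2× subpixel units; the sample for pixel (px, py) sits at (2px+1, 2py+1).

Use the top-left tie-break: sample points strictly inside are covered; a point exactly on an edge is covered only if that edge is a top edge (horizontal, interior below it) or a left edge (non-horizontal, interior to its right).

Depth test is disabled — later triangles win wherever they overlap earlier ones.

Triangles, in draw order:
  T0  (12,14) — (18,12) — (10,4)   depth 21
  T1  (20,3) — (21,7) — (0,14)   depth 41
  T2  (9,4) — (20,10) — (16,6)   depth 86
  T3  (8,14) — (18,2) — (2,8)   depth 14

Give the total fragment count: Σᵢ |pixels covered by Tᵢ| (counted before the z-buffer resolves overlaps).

T0:
  2·area = 64  (B↔C swapped to make it positive)
  edge (12, 14)→(10, 4): d=(-2,-10) top-left  bias=+0
  edge (10, 4)→(18, 12): d=(8,8) right/bottom  bias=-1
  edge (18, 12)→(12, 14): d=(-6,2) right/bottom  bias=-1
    (3,0)@(7, 1): e=[-24,0,88] → ·  [on edge]
    (4,1)@(9, 3): e=[-8,0,72] → ·  [on edge]
    (5,2)@(11, 5): e=[8,0,56] → ·  [on edge]
    (5,3)@(11, 7): e=[4,16,44] → █
    (6,3)@(13, 7): e=[24,0,40] → ·  [on edge]
    (5,4)@(11, 9): e=[0,32,32] → █  [on edge]
    (6,4)@(13, 9): e=[20,16,28] → █
    (7,4)@(15, 9): e=[40,0,24] → ·  [on edge]
    (5,5)@(11, 11): e=[-4,48,20] → ·
    (6,5)@(13, 11): e=[16,32,16] → █
    (7,5)@(15, 11): e=[36,16,12] → █
    (8,5)@(17, 11): e=[56,0,8] → ·  [on edge]
    (10,5)@(21, 11): e=[96,-32,0] → ·  [on edge]
    (7,6)@(15, 13): e=[32,32,0] → ·  [on edge]
    (9,6)@(19, 13): e=[72,0,-8] → ·  [on edge]
  covered (6 px):
    · · · · · · · · · · ·
    · · · · · · · · · · ·
    · · · · · · · · · · ·
    · · · · · █ · · · · ·
    · · · · · █ █ · · · ·
    · · · · · · █ █ · · ·
    · · · · · · █ · · · ·
T1:
  2·area = 91
  edge (20, 3)→(21, 7): d=(1,4) right/bottom  bias=-1
  edge (21, 7)→(0, 14): d=(-21,7) right/bottom  bias=-1
  edge (0, 14)→(20, 3): d=(20,-11) top-left  bias=+0
    (8,2)@(17, 5): e=[14,70,7] → █
    (9,2)@(19, 5): e=[6,56,29] → █
    (10,2)@(21, 5): e=[-2,42,51] → ·
    (6,3)@(13, 7): e=[32,56,3] → █
    (7,3)@(15, 7): e=[24,42,25] → █
    (10,3)@(21, 7): e=[0,0,91] → ·  [on edge]
    (5,4)@(11, 9): e=[42,28,21] → █
    (7,4)@(15, 9): e=[26,0,65] → ·  [on edge]
    (8,4)@(17, 9): e=[18,-14,87] → ·
    (9,4)@(19, 9): e=[10,-28,109] → ·
    (3,5)@(7, 11): e=[60,14,17] → █
    (4,5)@(9, 11): e=[52,0,39] → ·  [on edge]
    (1,6)@(3, 13): e=[78,0,13] → ·  [on edge]
  covered (9 px):
    · · · · · · · · · · ·
    · · · · · · · · · · ·
    · · · · · · · · █ █ ·
    · · · · · · █ █ █ █ ·
    · · · · · █ █ · · · ·
    · · · █ · · · · · · ·
    · · · · · · · · · · ·
T2:
  2·area = 20  (B↔C swapped to make it positive)
  edge (9, 4)→(16, 6): d=(7,2) right/bottom  bias=-1
  edge (16, 6)→(20, 10): d=(4,4) right/bottom  bias=-1
  edge (20, 10)→(9, 4): d=(-11,-6) top-left  bias=+0
    (5,0)@(11, 1): e=[-25,0,45] → ·  [on edge]
    (6,1)@(13, 3): e=[-15,0,35] → ·  [on edge]
    (5,2)@(11, 5): e=[3,16,1] → █
    (6,2)@(13, 5): e=[-1,8,13] → ·
    (7,2)@(15, 5): e=[-5,0,25] → ·  [on edge]
    (5,3)@(11, 7): e=[17,24,-21] → ·
    (7,3)@(15, 7): e=[9,8,3] → █
    (8,3)@(17, 7): e=[5,0,15] → ·  [on edge]
    (7,4)@(15, 9): e=[23,16,-19] → ·
    (9,4)@(19, 9): e=[15,0,5] → ·  [on edge]
    (10,5)@(21, 11): e=[25,0,-5] → ·  [on edge]
  covered (2 px):
    · · · · · · · · · · ·
    · · · · · · · · · · ·
    · · · · · █ · · · · ·
    · · · · · · · █ · · ·
    · · · · · · · · · · ·
    · · · · · · · · · · ·
    · · · · · · · · · · ·
T3:
  2·area = 132  (B↔C swapped to make it positive)
  edge (8, 14)→(2, 8): d=(-6,-6) top-left  bias=+0
  edge (2, 8)→(18, 2): d=(16,-6) top-left  bias=+0
  edge (18, 2)→(8, 14): d=(-10,12) right/bottom  bias=-1
    (8,1)@(17, 3): e=[120,10,2] → █
    (9,1)@(19, 3): e=[132,22,-22] → ·
    (5,2)@(11, 5): e=[72,6,54] → █
    (6,2)@(13, 5): e=[84,18,30] → █
    (7,2)@(15, 5): e=[96,30,6] → █
    (8,2)@(17, 5): e=[108,42,-18] → ·
    (0,3)@(1, 7): e=[0,-22,154] → ·  [on edge]
    (2,3)@(5, 7): e=[24,2,106] → █
    (3,3)@(7, 7): e=[36,14,82] → █
    (4,3)@(9, 7): e=[48,26,58] → █
    (7,3)@(15, 7): e=[84,62,-14] → ·
    (1,4)@(3, 9): e=[0,22,110] → █  [on edge]
    (2,5)@(5, 11): e=[0,66,66] → █  [on edge]
    (3,6)@(7, 13): e=[0,110,22] → █  [on edge]
  covered (18 px):
    · · · · · · · · · · ·
    · · · · · · · · █ · ·
    · · · · · █ █ █ · · ·
    · · █ █ █ █ █ · · · ·
    · █ █ █ █ █ · · · · ·
    · · █ █ █ · · · · · ·
    · · · █ · · · · · · ·

Answer: 35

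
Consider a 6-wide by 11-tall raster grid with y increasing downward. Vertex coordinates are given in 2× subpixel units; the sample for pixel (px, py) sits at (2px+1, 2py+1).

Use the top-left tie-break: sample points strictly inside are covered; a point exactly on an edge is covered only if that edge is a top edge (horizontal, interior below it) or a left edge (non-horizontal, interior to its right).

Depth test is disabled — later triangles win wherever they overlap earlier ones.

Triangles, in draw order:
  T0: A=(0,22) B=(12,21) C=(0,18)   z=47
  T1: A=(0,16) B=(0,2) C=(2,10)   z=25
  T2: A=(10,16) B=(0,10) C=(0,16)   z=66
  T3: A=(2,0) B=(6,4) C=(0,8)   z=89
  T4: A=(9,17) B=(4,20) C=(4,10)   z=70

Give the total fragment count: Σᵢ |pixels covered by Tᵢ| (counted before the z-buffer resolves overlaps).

T0:
  2·area = 48  (B↔C swapped to make it positive)
  edge (0, 22)→(0, 18): d=(0,-4) top-left  bias=+0
  edge (0, 18)→(12, 21): d=(12,3) right/bottom  bias=-1
  edge (12, 21)→(0, 22): d=(-12,1) right/bottom  bias=-1
    (0,9)@(1, 19): e=[4,9,35] → #
    (1,9)@(3, 19): e=[12,3,33] → #
    (2,9)@(5, 19): e=[20,-3,31] → ·
    (0,10)@(1, 21): e=[4,33,11] → #
    (2,10)@(5, 21): e=[20,21,7] → #
    (3,10)@(7, 21): e=[28,15,5] → #
    (4,10)@(9, 21): e=[36,9,3] → #
    (5,10)@(11, 21): e=[44,3,1] → #
  covered (8 px):
    · · · · · ·
    · · · · · ·
    · · · · · ·
    · · · · · ·
    · · · · · ·
    · · · · · ·
    · · · · · ·
    · · · · · ·
    · · · · · ·
    # # · · · ·
    # # # # # #
T1:
  2·area = 28
  edge (0, 16)→(0, 2): d=(0,-14) top-left  bias=+0
  edge (0, 2)→(2, 10): d=(2,8) right/bottom  bias=-1
  edge (2, 10)→(0, 16): d=(-2,6) right/bottom  bias=-1
    (2,0)@(5, 1): e=[70,-42,0] → ·  [on edge]
    (0,3)@(1, 7): e=[14,2,12] → #
    (1,3)@(3, 7): e=[42,-14,0] → ·  [on edge]
    (0,4)@(1, 9): e=[14,6,8] → #
    (1,4)@(3, 9): e=[42,-10,-4] → ·
    (0,5)@(1, 11): e=[14,10,4] → #
    (1,5)@(3, 11): e=[42,-6,-8] → ·
    (0,6)@(1, 13): e=[14,14,0] → ·  [on edge]
  covered (3 px):
    · · · · · ·
    · · · · · ·
    · · · · · ·
    # · · · · ·
    # · · · · ·
    # · · · · ·
    · · · · · ·
    · · · · · ·
    · · · · · ·
    · · · · · ·
    · · · · · ·
T2:
  2·area = 60  (B↔C swapped to make it positive)
  edge (10, 16)→(0, 16): d=(-10,0) right/bottom  bias=-1
  edge (0, 16)→(0, 10): d=(0,-6) top-left  bias=+0
  edge (0, 10)→(10, 16): d=(10,6) right/bottom  bias=-1
    (0,5)@(1, 11): e=[50,6,4] → #
    (1,5)@(3, 11): e=[50,18,-8] → ·
    (0,6)@(1, 13): e=[30,6,24] → #
    (1,6)@(3, 13): e=[30,18,12] → #
    (2,6)@(5, 13): e=[30,30,0] → ·  [on edge]
    (0,7)@(1, 15): e=[10,6,44] → #
    (2,7)@(5, 15): e=[10,30,20] → #
    (3,7)@(7, 15): e=[10,42,8] → #
    (4,7)@(9, 15): e=[10,54,-4] → ·
    (0,8)@(1, 17): e=[-10,6,64] → ·
    (1,8)@(3, 17): e=[-10,18,52] → ·
    (2,8)@(5, 17): e=[-10,30,40] → ·
  covered (7 px):
    · · · · · ·
    · · · · · ·
    · · · · · ·
    · · · · · ·
    · · · · · ·
    # · · · · ·
    # # · · · ·
    # # # # · ·
    · · · · · ·
    · · · · · ·
    · · · · · ·
T3:
  2·area = 40
  edge (2, 0)→(6, 4): d=(4,4) right/bottom  bias=-1
  edge (6, 4)→(0, 8): d=(-6,4) right/bottom  bias=-1
  edge (0, 8)→(2, 0): d=(2,-8) top-left  bias=+0
    (1,0)@(3, 1): e=[0,30,10] → ·  [on edge]
    (1,1)@(3, 3): e=[8,18,14] → #
    (2,1)@(5, 3): e=[0,10,30] → ·  [on edge]
    (0,2)@(1, 5): e=[24,14,2] → #
    (2,2)@(5, 5): e=[8,-2,34] → ·
    (3,2)@(7, 5): e=[0,-10,50] → ·  [on edge]
    (0,3)@(1, 7): e=[32,2,6] → #
    (1,3)@(3, 7): e=[24,-6,22] → ·
    (4,3)@(9, 7): e=[0,-30,70] → ·  [on edge]
    (0,4)@(1, 9): e=[40,-10,10] → ·
    (5,4)@(11, 9): e=[0,-50,90] → ·  [on edge]
  covered (4 px):
    · · · · · ·
    · # · · · ·
    # # · · · ·
    # · · · · ·
    · · · · · ·
    · · · · · ·
    · · · · · ·
    · · · · · ·
    · · · · · ·
    · · · · · ·
    · · · · · ·
T4:
  2·area = 50
  edge (9, 17)→(4, 20): d=(-5,3) right/bottom  bias=-1
  edge (4, 20)→(4, 10): d=(0,-10) top-left  bias=+0
  edge (4, 10)→(9, 17): d=(5,7) right/bottom  bias=-1
    (2,6)@(5, 13): e=[32,10,8] → #
    (3,6)@(7, 13): e=[26,30,-6] → ·
    (2,7)@(5, 15): e=[22,10,18] → #
    (3,7)@(7, 15): e=[16,30,4] → #
    (4,7)@(9, 15): e=[10,50,-10] → ·
    (2,8)@(5, 17): e=[12,10,28] → #
    (4,8)@(9, 17): e=[0,50,0] → ·  [on edge]
    (2,9)@(5, 19): e=[2,10,38] → #
    (3,9)@(7, 19): e=[-4,30,24] → ·
    (2,10)@(5, 21): e=[-8,10,48] → ·
  covered (6 px):
    · · · · · ·
    · · · · · ·
    · · · · · ·
    · · · · · ·
    · · · · · ·
    · · · · · ·
    · · # · · ·
    · · # # · ·
    · · # # · ·
    · · # · · ·
    · · · · · ·

Answer: 28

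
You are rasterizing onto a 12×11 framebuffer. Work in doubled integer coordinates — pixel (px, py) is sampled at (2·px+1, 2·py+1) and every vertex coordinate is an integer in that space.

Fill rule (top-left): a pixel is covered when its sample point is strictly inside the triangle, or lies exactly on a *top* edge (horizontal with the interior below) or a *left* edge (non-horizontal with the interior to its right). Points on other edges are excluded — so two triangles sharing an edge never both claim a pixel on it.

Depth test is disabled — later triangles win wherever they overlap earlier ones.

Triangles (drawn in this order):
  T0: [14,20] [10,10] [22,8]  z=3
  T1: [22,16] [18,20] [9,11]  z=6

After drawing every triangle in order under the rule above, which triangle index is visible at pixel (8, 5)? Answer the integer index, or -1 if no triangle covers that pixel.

T0:
  2·area = 128
  edge (14, 20)→(10, 10): d=(-4,-10) top-left  bias=+0
  edge (10, 10)→(22, 8): d=(12,-2) top-left  bias=+0
  edge (22, 8)→(14, 20): d=(-8,12) right/bottom  bias=-1
    (8,4)@(17, 9): e=[74,2,52] → #
    (9,4)@(19, 9): e=[94,6,28] → #
    (10,4)@(21, 9): e=[114,10,4] → #
    (11,4)@(23, 9): e=[134,14,-20] → ·
    (5,5)@(11, 11): e=[6,14,108] → #
    (6,5)@(13, 11): e=[26,18,84] → #
    (7,5)@(15, 11): e=[46,22,60] → #
    (10,5)@(21, 11): e=[106,34,-12] → ·
    (5,6)@(11, 13): e=[-2,38,92] → ·
    (6,6)@(13, 13): e=[18,42,68] → #
    (9,6)@(19, 13): e=[78,54,-4] → ·
    (6,7)@(13, 15): e=[10,66,52] → #
  covered (16 px):
    · · · · · · · · · · · ·
    · · · · · · · · · · · ·
    · · · · · · · · · · · ·
    · · · · · · · · · · · ·
    · · · · · · · · # # # ·
    · · · · · # # # # # · ·
    · · · · · · # # # · · ·
    · · · · · · # # # · · ·
    · · · · · · # # · · · ·
    · · · · · · · · · · · ·
    · · · · · · · · · · · ·
T1:
  2·area = 72
  edge (22, 16)→(18, 20): d=(-4,4) right/bottom  bias=-1
  edge (18, 20)→(9, 11): d=(-9,-9) top-left  bias=+0
  edge (9, 11)→(22, 16): d=(13,5) right/bottom  bias=-1
    (0,1)@(1, 3): e=[136,0,-64] → ·  [on edge]
    (1,2)@(3, 5): e=[120,0,-48] → ·  [on edge]
    (2,3)@(5, 7): e=[104,0,-32] → ·  [on edge]
    (3,4)@(7, 9): e=[88,0,-16] → ·  [on edge]
    (4,5)@(9, 11): e=[72,0,0] → ·  [on edge]
    (5,6)@(11, 13): e=[56,0,16] → #  [on edge]
    (6,6)@(13, 13): e=[48,18,6] → #
    (7,6)@(15, 13): e=[40,36,-4] → ·
    (5,7)@(11, 15): e=[48,-18,42] → ·
    (6,7)@(13, 15): e=[40,0,32] → #  [on edge]
    (7,7)@(15, 15): e=[32,18,22] → #
    (8,7)@(17, 15): e=[24,36,12] → #
    (11,7)@(23, 15): e=[0,90,-18] → ·  [on edge]
    (7,8)@(15, 17): e=[24,0,48] → #  [on edge]
    (10,8)@(21, 17): e=[0,54,18] → ·  [on edge]
    (8,9)@(17, 19): e=[8,0,64] → #  [on edge]
    (9,9)@(19, 19): e=[0,18,54] → ·  [on edge]
    (8,10)@(17, 21): e=[0,-18,90] → ·  [on edge]
    (9,10)@(19, 21): e=[-8,0,80] → ·  [on edge]
  covered (10 px):
    · · · · · · · · · · · ·
    · · · · · · · · · · · ·
    · · · · · · · · · · · ·
    · · · · · · · · · · · ·
    · · · · · · · · · · · ·
    · · · · · · · · · · · ·
    · · · · · # # · · · · ·
    · · · · · · # # # # · ·
    · · · · · · · # # # · ·
    · · · · · · · · # · · ·
    · · · · · · · · · · · ·

Z-buffer (winner per pixel, '.' = empty):
  . . . . . . . . . . . .
  . . . . . . . . . . . .
  . . . . . . . . . . . .
  . . . . . . . . . . . .
  . . . . . . . . 0 0 0 .
  . . . . . 0 0 0 0 0 . .
  . . . . . 1 1 0 0 . . .
  . . . . . . 1 1 1 1 . .
  . . . . . . 0 1 1 1 . .
  . . . . . . . . 1 . . .
  . . . . . . . . . . . .

Answer: 0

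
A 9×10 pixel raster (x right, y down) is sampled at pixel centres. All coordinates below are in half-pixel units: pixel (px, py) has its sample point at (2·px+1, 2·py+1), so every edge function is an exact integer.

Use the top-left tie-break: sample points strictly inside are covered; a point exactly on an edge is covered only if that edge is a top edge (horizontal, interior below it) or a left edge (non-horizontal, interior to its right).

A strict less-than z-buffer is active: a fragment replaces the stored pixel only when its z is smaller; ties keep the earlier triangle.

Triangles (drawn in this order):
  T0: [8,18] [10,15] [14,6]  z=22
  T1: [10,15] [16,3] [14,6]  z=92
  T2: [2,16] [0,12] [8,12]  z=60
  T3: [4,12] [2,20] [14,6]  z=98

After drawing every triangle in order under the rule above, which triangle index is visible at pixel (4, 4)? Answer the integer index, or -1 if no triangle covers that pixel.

T0:
  2·area = 6  (B↔C swapped to make it positive)
  edge (8, 18)→(14, 6): d=(6,-12) top-left  bias=+0
  edge (14, 6)→(10, 15): d=(-4,9) right/bottom  bias=-1
  edge (10, 15)→(8, 18): d=(-2,3) right/bottom  bias=-1
  covered (0 px):
    · · · · · · · · ·
    · · · · · · · · ·
    · · · · · · · · ·
    · · · · · · · · ·
    · · · · · · · · ·
    · · · · · · · · ·
    · · · · · · · · ·
    · · · · · · · · ·
    · · · · · · · · ·
    · · · · · · · · ·
T1:
  2·area = 6  (B↔C swapped to make it positive)
  edge (10, 15)→(14, 6): d=(4,-9) top-left  bias=+0
  edge (14, 6)→(16, 3): d=(2,-3) top-left  bias=+0
  edge (16, 3)→(10, 15): d=(-6,12) right/bottom  bias=-1
    (8,0)@(17, 1): e=[7,-1,0] → ·  [on edge]
    (7,2)@(15, 5): e=[5,1,0] → ·  [on edge]
    (6,4)@(13, 9): e=[3,3,0] → ·  [on edge]
    (5,6)@(11, 13): e=[1,5,0] → ·  [on edge]
    (4,8)@(9, 17): e=[-1,7,0] → ·  [on edge]
  covered (0 px):
    · · · · · · · · ·
    · · · · · · · · ·
    · · · · · · · · ·
    · · · · · · · · ·
    · · · · · · · · ·
    · · · · · · · · ·
    · · · · · · · · ·
    · · · · · · · · ·
    · · · · · · · · ·
    · · · · · · · · ·
T2:
  2·area = 32
  edge (2, 16)→(0, 12): d=(-2,-4) top-left  bias=+0
  edge (0, 12)→(8, 12): d=(8,0) top-left  bias=+0
  edge (8, 12)→(2, 16): d=(-6,4) right/bottom  bias=-1
    (0,6)@(1, 13): e=[2,8,22] → █
    (1,6)@(3, 13): e=[10,8,14] → █
    (2,6)@(5, 13): e=[18,8,6] → █
    (3,6)@(7, 13): e=[26,8,-2] → ·
    (0,7)@(1, 15): e=[-2,24,10] → ·
    (1,7)@(3, 15): e=[6,24,2] → █
    (2,7)@(5, 15): e=[14,24,-6] → ·
    (1,8)@(3, 17): e=[2,40,-10] → ·
  covered (4 px):
    · · · · · · · · ·
    · · · · · · · · ·
    · · · · · · · · ·
    · · · · · · · · ·
    · · · · · · · · ·
    · · · · · · · · ·
    █ █ █ · · · · · ·
    · █ · · · · · · ·
    · · · · · · · · ·
    · · · · · · · · ·
T3:
  2·area = 68  (B↔C swapped to make it positive)
  edge (4, 12)→(14, 6): d=(10,-6) top-left  bias=+0
  edge (14, 6)→(2, 20): d=(-12,14) right/bottom  bias=-1
  edge (2, 20)→(4, 12): d=(2,-8) top-left  bias=+0
    (6,3)@(13, 7): e=[4,2,62] → █
    (7,3)@(15, 7): e=[16,-26,78] → ·
    (4,4)@(9, 9): e=[0,34,34] → █  [on edge]
    (5,4)@(11, 9): e=[12,6,50] → █
    (6,4)@(13, 9): e=[24,-22,66] → ·
    (3,5)@(7, 11): e=[8,38,22] → █
    (5,5)@(11, 11): e=[32,-18,54] → ·
    (2,6)@(5, 13): e=[16,42,10] → █
    (4,6)@(9, 13): e=[40,-14,42] → ·
    (2,7)@(5, 15): e=[36,18,14] → █
    (3,7)@(7, 15): e=[48,-10,30] → ·
    (1,8)@(3, 17): e=[44,22,2] → █
  covered (9 px):
    · · · · · · · · ·
    · · · · · · · · ·
    · · · · · · · · ·
    · · · · · · █ · ·
    · · · · █ █ · · ·
    · · · █ █ · · · ·
    · · █ █ · · · · ·
    · · █ · · · · · ·
    · █ · · · · · · ·
    · · · · · · · · ·

Z-buffer (winner per pixel, '.' = empty):
  . . . . . . . . .
  . . . . . . . . .
  . . . . . . . . .
  . . . . . . 3 . .
  . . . . 3 3 . . .
  . . . 3 3 . . . .
  2 2 2 3 . . . . .
  . 2 3 . . . . . .
  . 3 . . . . . . .
  . . . . . . . . .

Final: 3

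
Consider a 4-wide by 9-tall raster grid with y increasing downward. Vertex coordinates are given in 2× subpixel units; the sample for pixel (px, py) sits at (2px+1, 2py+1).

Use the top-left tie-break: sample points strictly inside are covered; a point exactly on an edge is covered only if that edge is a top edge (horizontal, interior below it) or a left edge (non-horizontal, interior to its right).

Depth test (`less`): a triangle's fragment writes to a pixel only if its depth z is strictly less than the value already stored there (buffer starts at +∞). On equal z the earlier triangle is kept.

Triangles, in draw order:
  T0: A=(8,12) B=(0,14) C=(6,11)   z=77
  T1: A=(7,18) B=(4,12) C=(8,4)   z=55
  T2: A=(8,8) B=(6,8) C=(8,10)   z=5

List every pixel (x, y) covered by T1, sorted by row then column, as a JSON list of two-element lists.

T0:
  2·area = 12
  edge (8, 12)→(0, 14): d=(-8,2) right/bottom  bias=-1
  edge (0, 14)→(6, 11): d=(6,-3) top-left  bias=+0
  edge (6, 11)→(8, 12): d=(2,1) right/bottom  bias=-1
    (1,6)@(3, 13): e=[2,3,7] → X
    (2,6)@(5, 13): e=[-2,9,5] → .
    (1,7)@(3, 15): e=[-14,15,11] → .
  covered (1 px):
    . . . .
    . . . .
    . . . .
    . . . .
    . . . .
    . . . .
    . X . .
    . . . .
    . . . .
T1:
  2·area = 48
  edge (7, 18)→(4, 12): d=(-3,-6) top-left  bias=+0
  edge (4, 12)→(8, 4): d=(4,-8) top-left  bias=+0
  edge (8, 4)→(7, 18): d=(-1,14) right/bottom  bias=-1
    (3,3)@(7, 7): e=[33,4,11] → X
    (3,4)@(7, 9): e=[27,12,9] → X
    (2,5)@(5, 11): e=[9,4,35] → X
    (2,6)@(5, 13): e=[3,12,33] → X
    (2,7)@(5, 15): e=[-3,20,31] → .
    (3,7)@(7, 15): e=[9,36,3] → X
    (3,8)@(7, 17): e=[3,44,1] → X
  covered (8 px):
    . . . .
    . . . .
    . . . .
    . . . X
    . . . X
    . . X X
    . . X X
    . . . X
    . . . X
T2:
  2·area = 4  (B↔C swapped to make it positive)
  edge (8, 8)→(8, 10): d=(0,2) right/bottom  bias=-1
  edge (8, 10)→(6, 8): d=(-2,-2) top-left  bias=+0
  edge (6, 8)→(8, 8): d=(2,0) top-left  bias=+0
    (0,1)@(1, 3): e=[14,0,-10] → .  [on edge]
    (1,2)@(3, 5): e=[10,0,-6] → .  [on edge]
    (2,3)@(5, 7): e=[6,0,-2] → .  [on edge]
    (3,4)@(7, 9): e=[2,0,2] → X  [on edge]
    (3,5)@(7, 11): e=[2,-4,6] → .
  covered (1 px):
    . . . .
    . . . .
    . . . .
    . . . .
    . . . X
    . . . .
    . . . .
    . . . .
    . . . .

Answer: [[3,3],[3,4],[2,5],[3,5],[2,6],[3,6],[3,7],[3,8]]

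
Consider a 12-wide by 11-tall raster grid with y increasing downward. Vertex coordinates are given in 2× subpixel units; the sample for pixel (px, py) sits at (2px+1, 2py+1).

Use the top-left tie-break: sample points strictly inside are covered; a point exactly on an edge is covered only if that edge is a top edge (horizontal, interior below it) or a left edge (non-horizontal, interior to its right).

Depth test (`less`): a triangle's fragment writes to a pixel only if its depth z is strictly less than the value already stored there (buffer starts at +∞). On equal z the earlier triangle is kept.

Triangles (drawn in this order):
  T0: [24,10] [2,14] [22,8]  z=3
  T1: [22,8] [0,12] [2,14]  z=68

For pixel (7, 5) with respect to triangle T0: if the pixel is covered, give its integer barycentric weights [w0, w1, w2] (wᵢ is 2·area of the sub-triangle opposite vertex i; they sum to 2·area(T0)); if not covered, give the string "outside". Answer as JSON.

T0:
  2·area = 52
  edge (24, 10)→(2, 14): d=(-22,4) right/bottom  bias=-1
  edge (2, 14)→(22, 8): d=(20,-6) top-left  bias=+0
  edge (22, 8)→(24, 10): d=(2,2) right/bottom  bias=-1
    (7,0)@(15, 1): e=[234,-182,0] → ·  [on edge]
    (8,1)@(17, 3): e=[182,-130,0] → ·  [on edge]
    (9,2)@(19, 5): e=[130,-78,0] → ·  [on edge]
    (10,3)@(21, 7): e=[78,-26,0] → ·  [on edge]
    (9,4)@(19, 9): e=[42,2,8] → #
    (10,4)@(21, 9): e=[34,14,4] → #
    (11,4)@(23, 9): e=[26,26,0] → ·  [on edge]
    (6,5)@(13, 11): e=[22,6,24] → #
    (7,5)@(15, 11): e=[14,18,20] → #
    (8,5)@(17, 11): e=[6,30,16] → #
    (9,5)@(19, 11): e=[-2,42,12] → ·
    (10,5)@(21, 11): e=[-10,54,8] → ·
  covered (6 px):
    · · · · · · · · · · · ·
    · · · · · · · · · · · ·
    · · · · · · · · · · · ·
    · · · · · · · · · · · ·
    · · · · · · · · · # # ·
    · · · · · · # # # · · ·
    · · · # · · · · · · · ·
    · · · · · · · · · · · ·
    · · · · · · · · · · · ·
    · · · · · · · · · · · ·
    · · · · · · · · · · · ·
T1:
  2·area = 52  (B↔C swapped to make it positive)
  edge (22, 8)→(2, 14): d=(-20,6) right/bottom  bias=-1
  edge (2, 14)→(0, 12): d=(-2,-2) top-left  bias=+0
  edge (0, 12)→(22, 8): d=(22,-4) top-left  bias=+0
    (8,4)@(17, 9): e=[10,40,2] → #
    (9,4)@(19, 9): e=[-2,44,10] → ·
    (3,5)@(7, 11): e=[30,16,6] → #
    (4,5)@(9, 11): e=[18,20,14] → #
    (5,5)@(11, 11): e=[6,24,22] → #
    (6,5)@(13, 11): e=[-6,28,30] → ·
    (8,5)@(17, 11): e=[-30,36,46] → ·
    (0,6)@(1, 13): e=[26,0,26] → #  [on edge]
    (1,6)@(3, 13): e=[14,4,34] → #
    (2,6)@(5, 13): e=[2,8,42] → #
    (3,6)@(7, 13): e=[-10,12,50] → ·
    (4,6)@(9, 13): e=[-22,16,58] → ·
    (1,7)@(3, 15): e=[-26,0,78] → ·  [on edge]
    (2,8)@(5, 17): e=[-78,0,130] → ·  [on edge]
    (3,9)@(7, 19): e=[-130,0,182] → ·  [on edge]
    (4,10)@(9, 21): e=[-182,0,234] → ·  [on edge]
  covered (7 px):
    · · · · · · · · · · · ·
    · · · · · · · · · · · ·
    · · · · · · · · · · · ·
    · · · · · · · · · · · ·
    · · · · · · · · # · · ·
    · · · # # # · · · · · ·
    # # # · · · · · · · · ·
    · · · · · · · · · · · ·
    · · · · · · · · · · · ·
    · · · · · · · · · · · ·
    · · · · · · · · · · · ·

Result: [18,20,14]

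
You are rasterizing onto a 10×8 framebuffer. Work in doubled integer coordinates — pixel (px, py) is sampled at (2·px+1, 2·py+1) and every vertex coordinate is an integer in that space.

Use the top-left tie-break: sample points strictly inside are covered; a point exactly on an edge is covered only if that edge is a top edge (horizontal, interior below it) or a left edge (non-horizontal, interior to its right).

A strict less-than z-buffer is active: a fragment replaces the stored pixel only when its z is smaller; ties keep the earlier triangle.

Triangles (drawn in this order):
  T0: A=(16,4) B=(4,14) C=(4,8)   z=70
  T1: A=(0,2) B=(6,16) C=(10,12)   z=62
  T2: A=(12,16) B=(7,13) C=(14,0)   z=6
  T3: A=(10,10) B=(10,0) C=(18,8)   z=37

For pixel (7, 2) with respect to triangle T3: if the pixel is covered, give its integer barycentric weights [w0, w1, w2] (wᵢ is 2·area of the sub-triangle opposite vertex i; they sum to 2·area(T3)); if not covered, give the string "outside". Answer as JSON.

T0:
  2·area = 72
  edge (16, 4)→(4, 14): d=(-12,10) right/bottom  bias=-1
  edge (4, 14)→(4, 8): d=(0,-6) top-left  bias=+0
  edge (4, 8)→(16, 4): d=(12,-4) top-left  bias=+0
    (9,1)@(19, 3): e=[-18,90,0] → .  [on edge]
    (6,2)@(13, 5): e=[18,54,0] → X  [on edge]
    (7,2)@(15, 5): e=[-2,66,8] → .
    (3,3)@(7, 7): e=[54,18,0] → X  [on edge]
    (4,3)@(9, 7): e=[34,30,8] → X
    (5,3)@(11, 7): e=[14,42,16] → X
    (6,3)@(13, 7): e=[-6,54,24] → .
    (0,4)@(1, 9): e=[90,-18,0] → .  [on edge]
    (2,4)@(5, 9): e=[50,6,16] → X
    (5,4)@(11, 9): e=[-10,42,40] → .
    (2,5)@(5, 11): e=[26,6,40] → X
    (4,5)@(9, 11): e=[-14,30,56] → .
  covered (10 px):
    . . . . . . . . . .
    . . . . . . . . . .
    . . . . . . X . . .
    . . . X X X . . . .
    . . X X X . . . . .
    . . X X . . . . . .
    . . X . . . . . . .
    . . . . . . . . . .
T1:
  2·area = 80  (B↔C swapped to make it positive)
  edge (0, 2)→(10, 12): d=(10,10) right/bottom  bias=-1
  edge (10, 12)→(6, 16): d=(-4,4) right/bottom  bias=-1
  edge (6, 16)→(0, 2): d=(-6,-14) top-left  bias=+0
    (0,1)@(1, 3): e=[0,72,8] → .  [on edge]
    (9,1)@(19, 3): e=[-180,0,260] → .  [on edge]
    (1,2)@(3, 5): e=[0,56,24] → .  [on edge]
    (8,2)@(17, 5): e=[-140,0,220] → .  [on edge]
    (1,3)@(3, 7): e=[20,48,12] → X
    (2,3)@(5, 7): e=[0,40,40] → .  [on edge]
    (7,3)@(15, 7): e=[-100,0,180] → .  [on edge]
    (1,4)@(3, 9): e=[40,40,0] → X  [on edge]
    (2,4)@(5, 9): e=[20,32,28] → X
    (3,4)@(7, 9): e=[0,24,56] → .  [on edge]
    (6,4)@(13, 9): e=[-60,0,140] → .  [on edge]
    (1,5)@(3, 11): e=[60,32,-12] → .
    (4,5)@(9, 11): e=[0,8,72] → .  [on edge]
    (5,5)@(11, 11): e=[-20,0,100] → .  [on edge]
    (4,6)@(9, 13): e=[20,0,60] → .  [on edge]
    (5,6)@(11, 13): e=[0,-8,88] → .  [on edge]
    (3,7)@(7, 15): e=[60,0,20] → .  [on edge]
    (6,7)@(13, 15): e=[0,-24,104] → .  [on edge]
  covered (7 px):
    . . . . . . . . . .
    . . . . . . . . . .
    . . . . . . . . . .
    . X . . . . . . . .
    . X X . . . . . . .
    . . X X . . . . . .
    . . X X . . . . . .
    . . . . . . . . . .
T2:
  2·area = 86
  edge (12, 16)→(7, 13): d=(-5,-3) top-left  bias=+0
  edge (7, 13)→(14, 0): d=(7,-13) top-left  bias=+0
  edge (14, 0)→(12, 16): d=(-2,16) right/bottom  bias=-1
    (6,1)@(13, 3): e=[68,8,10] → X
    (7,1)@(15, 3): e=[74,34,-22] → .
    (6,2)@(13, 5): e=[58,22,6] → X
    (7,2)@(15, 5): e=[64,48,-26] → .
    (5,3)@(11, 7): e=[42,10,34] → X
    (7,3)@(15, 7): e=[54,62,-30] → .
    (5,4)@(11, 9): e=[32,24,30] → X
    (6,4)@(13, 9): e=[38,50,-2] → .
    (4,5)@(9, 11): e=[16,12,58] → X
    (6,5)@(13, 11): e=[28,64,-6] → .
    (3,6)@(7, 13): e=[0,0,86] → X  [on edge]
    (6,6)@(13, 13): e=[18,78,-10] → .
  covered (11 px):
    . . . . . . . . . .
    . . . . . . X . . .
    . . . . . . X . . .
    . . . . . X X . . .
    . . . . . X . . . .
    . . . . X X . . . .
    . . . X X X . . . .
    . . . . . X . . . .
T3:
  2·area = 80
  edge (10, 10)→(10, 0): d=(0,-10) top-left  bias=+0
  edge (10, 0)→(18, 8): d=(8,8) right/bottom  bias=-1
  edge (18, 8)→(10, 10): d=(-8,2) right/bottom  bias=-1
    (5,0)@(11, 1): e=[10,0,70] → .  [on edge]
    (5,1)@(11, 3): e=[10,16,54] → X
    (6,1)@(13, 3): e=[30,0,50] → .  [on edge]
    (5,2)@(11, 5): e=[10,32,38] → X
    (6,2)@(13, 5): e=[30,16,34] → X
    (7,2)@(15, 5): e=[50,0,30] → .  [on edge]
    (5,3)@(11, 7): e=[10,48,22] → X
    (7,3)@(15, 7): e=[50,16,14] → X
    (8,3)@(17, 7): e=[70,0,10] → .  [on edge]
    (5,4)@(11, 9): e=[10,64,6] → X
    (7,4)@(15, 9): e=[50,32,-2] → .
    (9,4)@(19, 9): e=[90,0,-10] → .  [on edge]
  covered (8 px):
    . . . . . . . . . .
    . . . . . X . . . .
    . . . . . X X . . .
    . . . . . X X X . .
    . . . . . X X . . .
    . . . . . . . . . .
    . . . . . . . . . .
    . . . . . . . . . .

Answer: "outside"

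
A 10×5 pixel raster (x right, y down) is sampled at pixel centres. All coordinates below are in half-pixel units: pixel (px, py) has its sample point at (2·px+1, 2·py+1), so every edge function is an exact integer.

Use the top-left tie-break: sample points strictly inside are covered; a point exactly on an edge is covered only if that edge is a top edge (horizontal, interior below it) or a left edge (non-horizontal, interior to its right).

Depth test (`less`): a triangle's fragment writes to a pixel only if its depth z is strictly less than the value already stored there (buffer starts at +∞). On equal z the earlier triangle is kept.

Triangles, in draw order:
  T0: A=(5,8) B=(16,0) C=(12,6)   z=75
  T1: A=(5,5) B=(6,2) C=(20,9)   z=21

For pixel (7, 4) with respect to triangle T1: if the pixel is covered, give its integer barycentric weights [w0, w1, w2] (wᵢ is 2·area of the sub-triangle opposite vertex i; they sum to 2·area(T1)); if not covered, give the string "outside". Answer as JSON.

T0:
  2·area = 34
  edge (5, 8)→(16, 0): d=(11,-8) top-left  bias=+0
  edge (16, 0)→(12, 6): d=(-4,6) right/bottom  bias=-1
  edge (12, 6)→(5, 8): d=(-7,2) right/bottom  bias=-1
    (7,0)@(15, 1): e=[3,2,29] → █
    (8,0)@(17, 1): e=[19,-10,25] → ·
    (6,1)@(13, 3): e=[9,6,19] → █
    (7,1)@(15, 3): e=[25,-6,15] → ·
    (5,2)@(11, 5): e=[15,10,9] → █
    (6,2)@(13, 5): e=[31,-2,5] → ·
    (3,3)@(7, 7): e=[5,26,3] → █
    (4,3)@(9, 7): e=[21,14,-1] → ·
    (5,3)@(11, 7): e=[37,2,-5] → ·
    (3,4)@(7, 9): e=[27,18,-11] → ·
  covered (4 px):
    · · · · · · · █ · ·
    · · · · · · █ · · ·
    · · · · · █ · · · ·
    · · · █ · · · · · ·
    · · · · · · · · · ·
T1:
  2·area = 49
  edge (5, 5)→(6, 2): d=(1,-3) top-left  bias=+0
  edge (6, 2)→(20, 9): d=(14,7) right/bottom  bias=-1
  edge (20, 9)→(5, 5): d=(-15,-4) top-left  bias=+0
    (3,1)@(7, 3): e=[4,7,38] → █
    (4,1)@(9, 3): e=[10,-7,46] → ·
    (2,2)@(5, 5): e=[0,49,0] → █  [on edge]
    (4,2)@(9, 5): e=[12,21,16] → █
    (5,2)@(11, 5): e=[18,7,24] → █
    (6,2)@(13, 5): e=[24,-7,32] → ·
    (2,3)@(5, 7): e=[2,77,-30] → ·
    (3,3)@(7, 7): e=[8,63,-22] → ·
    (4,3)@(9, 7): e=[14,49,-14] → ·
    (5,3)@(11, 7): e=[20,35,-6] → ·
    (6,3)@(13, 7): e=[26,21,2] → █
    (7,3)@(15, 7): e=[32,7,10] → █
  covered (7 px):
    · · · · · · · · · ·
    · · · █ · · · · · ·
    · · █ █ █ █ · · · ·
    · · · · · · █ █ · ·
    · · · · · · · · · ·

Result: "outside"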